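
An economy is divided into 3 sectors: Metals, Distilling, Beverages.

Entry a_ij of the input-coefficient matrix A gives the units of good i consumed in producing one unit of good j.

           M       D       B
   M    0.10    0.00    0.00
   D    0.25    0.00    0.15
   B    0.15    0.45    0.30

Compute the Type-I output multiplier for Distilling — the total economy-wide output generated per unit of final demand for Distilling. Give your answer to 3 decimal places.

I − A =
  [   0.90     0.00     0.00]
  [  -0.25     1.00    -0.15]
  [  -0.15    -0.45     0.70]
Cofactors of I−A, C_ij = (−1)^(i+j)·(minor ij) (rows/columns in the sector order above):
  C_11 = (1.00)(0.70) − (-0.15)(-0.45) = 0.6325
  C_12 = −[(-0.25)(0.70) − (-0.15)(-0.15)] = 0.1975
  C_13 = (-0.25)(-0.45) − (1.00)(-0.15) = 0.2625
  C_21 = −[(0.00)(0.70) − (0.00)(-0.45)] = 0.0000
  C_22 = (0.90)(0.70) − (0.00)(-0.15) = 0.6300
  C_23 = −[(0.90)(-0.45) − (0.00)(-0.15)] = 0.4050
  C_31 = (0.00)(-0.15) − (0.00)(1.00) = 0.0000
  C_32 = −[(0.90)(-0.15) − (0.00)(-0.25)] = 0.1350
  C_33 = (0.90)(1.00) − (0.00)(-0.25) = 0.9000
det(I−A) = Σ_j (I−A)_1j·C_1j = (0.90)(0.6325) + (0.00)(0.1975) + (0.00)(0.2625) = 0.56925
adj(I−A) = Cᵀ =
  [ 0.6325   0.0000   0.0000]
  [ 0.1975   0.6300   0.1350]
  [ 0.2625   0.4050   0.9000]
(I − A)⁻¹ = adj(I−A) / det(I−A) ≈
  [   1.1111     0.0000     0.0000]
  [   0.3469     1.1067     0.2372]
  [   0.4611     0.7115     1.5810]
The output multiplier for sector j is the column-j sum of the Leontief inverse (I − A)⁻¹ = adj(I−A) / det(I−A).
Column D of adj(I−A): (0.0000, 0.6300, 0.4050); det(I−A) = 0.56925.
m_D = (0.0000 + 0.6300 + 0.4050) / 0.56925 = 1.035 / 0.56925 ≈ 1.818.

m_D = 1.818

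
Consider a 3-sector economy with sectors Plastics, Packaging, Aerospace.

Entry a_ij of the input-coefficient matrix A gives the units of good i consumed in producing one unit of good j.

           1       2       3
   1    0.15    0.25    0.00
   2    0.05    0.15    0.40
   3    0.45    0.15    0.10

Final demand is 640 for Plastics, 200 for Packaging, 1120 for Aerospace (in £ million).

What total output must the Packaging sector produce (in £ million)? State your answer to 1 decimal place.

I − A =
  [   0.85    -0.25     0.00]
  [  -0.05     0.85    -0.40]
  [  -0.45    -0.15     0.90]
Cofactors of I−A, C_ij = (−1)^(i+j)·(minor ij) (rows/columns in the sector order above):
  C_11 = (0.85)(0.90) − (-0.40)(-0.15) = 0.7050
  C_12 = −[(-0.05)(0.90) − (-0.40)(-0.45)] = 0.2250
  C_13 = (-0.05)(-0.15) − (0.85)(-0.45) = 0.3900
  C_21 = −[(-0.25)(0.90) − (0.00)(-0.15)] = 0.2250
  C_22 = (0.85)(0.90) − (0.00)(-0.45) = 0.7650
  C_23 = −[(0.85)(-0.15) − (-0.25)(-0.45)] = 0.2400
  C_31 = (-0.25)(-0.40) − (0.00)(0.85) = 0.1000
  C_32 = −[(0.85)(-0.40) − (0.00)(-0.05)] = 0.3400
  C_33 = (0.85)(0.85) − (-0.25)(-0.05) = 0.7100
det(I−A) = Σ_j (I−A)_1j·C_1j = (0.85)(0.7050) + (-0.25)(0.2250) + (0.00)(0.3900) = 0.5430
adj(I−A) = Cᵀ =
  [ 0.7050   0.2250   0.1000]
  [ 0.2250   0.7650   0.3400]
  [ 0.3900   0.2400   0.7100]
(I − A)⁻¹ = adj(I−A) / det(I−A) ≈
  [   1.2983     0.4144     0.1842]
  [   0.4144     1.4088     0.6262]
  [   0.7182     0.4420     1.3076]
x = (I − A)⁻¹ d = adj(I−A)·d / det(I−A), with det(I−A) = 0.5430:
  x_1 = (0.7050·640 + 0.2250·200 + 0.1000·1120) / 0.5430 = 608.20 / 0.5430 ≈ 1120.1
  x_2 = (0.2250·640 + 0.7650·200 + 0.3400·1120) / 0.5430 = 677.80 / 0.5430 ≈ 1248.3
  x_3 = (0.3900·640 + 0.2400·200 + 0.7100·1120) / 0.5430 = 1092.80 / 0.5430 ≈ 2012.5

x_2 = 1248.3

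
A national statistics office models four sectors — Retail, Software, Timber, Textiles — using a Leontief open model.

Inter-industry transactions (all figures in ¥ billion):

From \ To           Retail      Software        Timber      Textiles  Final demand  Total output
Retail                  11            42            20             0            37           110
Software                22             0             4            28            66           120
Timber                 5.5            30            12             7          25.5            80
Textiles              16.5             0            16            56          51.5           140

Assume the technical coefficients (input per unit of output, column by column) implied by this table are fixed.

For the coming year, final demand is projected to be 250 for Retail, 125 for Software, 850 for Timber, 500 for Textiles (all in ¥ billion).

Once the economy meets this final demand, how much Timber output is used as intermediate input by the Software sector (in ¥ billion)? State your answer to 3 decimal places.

Technical coefficients a_ij = z_ij / X_j:
  a_11 = 11/110 = 0.10, a_21 = 22/110 = 0.20, a_31 = 5.5/110 = 0.05, a_41 = 16.5/110 = 0.15
  a_12 = 42/120 = 0.35, a_22 = 0/120 = 0.00, a_32 = 30/120 = 0.25, a_42 = 0/120 = 0.00
  a_13 = 20/80 = 0.25, a_23 = 4/80 = 0.05, a_33 = 12/80 = 0.15, a_43 = 16/80 = 0.20
  a_14 = 0/140 = 0.00, a_24 = 28/140 = 0.20, a_34 = 7/140 = 0.05, a_44 = 56/140 = 0.40
I − A =
  [   0.90    -0.35    -0.25     0.00]
  [  -0.20     1.00    -0.05    -0.20]
  [  -0.05    -0.25     0.85    -0.05]
  [  -0.15     0.00    -0.20     0.60]
Compute the cofactors C_ij = (−1)^(i+j)·(3×3 minor ij) of I−A; the adjugate is their transpose:
adj(I−A) = Cᵀ =
  [ 0.482500   0.212500   0.174500   0.085375]
  [ 0.129375   0.440625   0.100500   0.155250]
  [ 0.075000   0.148125   0.487500   0.090000]
  [ 0.145625   0.102500   0.206125   0.668375]
det(I−A) = Σ_j (I−A)_1j·C_1j = (0.90)(0.482500) + (-0.35)(0.129375) + (-0.25)(0.075000) + (0.00)(0.145625) = 0.37021875
(I − A)⁻¹ = adj(I−A) / det(I−A) ≈
  [   1.3033     0.5740     0.4713     0.2306]
  [   0.3495     1.1902     0.2715     0.4193]
  [   0.2026     0.4001     1.3168     0.2431]
  [   0.3933     0.2769     0.5568     1.8054]
First solve x = (I − A)⁻¹ d = adj(I−A)·d / det(I−A); in particular x_2 = (0.129375·250 + 0.440625·125 + 0.100500·850 + 0.155250·500) / 0.37021875 = 250.471875 / 0.37021875 ≈ 676.55103.
Intermediate flow from 3 to 2: z_32 = a_32 · x_2 = 0.25 × 250.471875 / 0.37021875 = 62.61796875 / 0.37021875 ≈ 169.138.

z_32 = 169.138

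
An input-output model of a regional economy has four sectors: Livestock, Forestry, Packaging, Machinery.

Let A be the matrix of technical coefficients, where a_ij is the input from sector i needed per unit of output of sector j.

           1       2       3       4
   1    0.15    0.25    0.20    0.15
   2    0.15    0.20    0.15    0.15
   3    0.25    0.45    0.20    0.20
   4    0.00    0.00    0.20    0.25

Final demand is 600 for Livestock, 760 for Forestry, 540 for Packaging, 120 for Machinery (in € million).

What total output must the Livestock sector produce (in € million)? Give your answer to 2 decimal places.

x_1 = 2076.83

I − A =
  [   0.85    -0.25    -0.20    -0.15]
  [  -0.15     0.80    -0.15    -0.15]
  [  -0.25    -0.45     0.80    -0.20]
  [   0.00     0.00    -0.20     0.75]
Compute the cofactors C_ij = (−1)^(i+j)·(3×3 minor ij) of I−A; the adjugate is their transpose:
adj(I−A) = Cᵀ =
  [ 0.383875   0.221000   0.179625   0.168875]
  [ 0.119625   0.431000   0.148125   0.149625]
  [ 0.200625   0.333750   0.481875   0.235375]
  [ 0.053500   0.089000   0.128500   0.393750]
det(I−A) = Σ_j (I−A)_1j·C_1j = (0.85)(0.383875) + (-0.25)(0.119625) + (-0.20)(0.200625) + (-0.15)(0.053500) = 0.2482375
(I − A)⁻¹ = adj(I−A) / det(I−A) ≈
  [   1.5464     0.8903     0.7236     0.6803]
  [   0.4819     1.7362     0.5967     0.6027]
  [   0.8082     1.3445     1.9412     0.9482]
  [   0.2155     0.3585     0.5176     1.5862]
x = (I − A)⁻¹ d = adj(I−A)·d / det(I−A), with det(I−A) = 0.2482375:
  x_1 = (0.383875·600 + 0.221000·760 + 0.179625·540 + 0.168875·120) / 0.2482375 = 515.5475 / 0.2482375 ≈ 2076.83
  x_2 = (0.119625·600 + 0.431000·760 + 0.148125·540 + 0.149625·120) / 0.2482375 = 497.2775 / 0.2482375 ≈ 2003.23
  x_3 = (0.200625·600 + 0.333750·760 + 0.481875·540 + 0.235375·120) / 0.2482375 = 662.4825 / 0.2482375 ≈ 2668.74
  x_4 = (0.053500·600 + 0.089000·760 + 0.128500·540 + 0.393750·120) / 0.2482375 = 216.38 / 0.2482375 ≈ 871.67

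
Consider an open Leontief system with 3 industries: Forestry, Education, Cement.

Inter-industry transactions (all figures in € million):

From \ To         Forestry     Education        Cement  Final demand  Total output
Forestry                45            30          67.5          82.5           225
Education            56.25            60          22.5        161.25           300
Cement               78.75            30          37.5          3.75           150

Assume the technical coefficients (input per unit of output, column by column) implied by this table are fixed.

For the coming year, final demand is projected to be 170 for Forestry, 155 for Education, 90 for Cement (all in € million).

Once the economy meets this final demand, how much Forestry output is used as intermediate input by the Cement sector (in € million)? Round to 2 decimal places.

Technical coefficients a_ij = z_ij / X_j:
  a_11 = 45/225 = 0.20, a_21 = 56.25/225 = 0.25, a_31 = 78.75/225 = 0.35
  a_12 = 30/300 = 0.10, a_22 = 60/300 = 0.20, a_32 = 30/300 = 0.10
  a_13 = 67.5/150 = 0.45, a_23 = 22.5/150 = 0.15, a_33 = 37.5/150 = 0.25
I − A =
  [   0.80    -0.10    -0.45]
  [  -0.25     0.80    -0.15]
  [  -0.35    -0.10     0.75]
Cofactors of I−A, C_ij = (−1)^(i+j)·(minor ij) (rows/columns in the sector order above):
  C_11 = (0.80)(0.75) − (-0.15)(-0.10) = 0.5850
  C_12 = −[(-0.25)(0.75) − (-0.15)(-0.35)] = 0.2400
  C_13 = (-0.25)(-0.10) − (0.80)(-0.35) = 0.3050
  C_21 = −[(-0.10)(0.75) − (-0.45)(-0.10)] = 0.1200
  C_22 = (0.80)(0.75) − (-0.45)(-0.35) = 0.4425
  C_23 = −[(0.80)(-0.10) − (-0.10)(-0.35)] = 0.1150
  C_31 = (-0.10)(-0.15) − (-0.45)(0.80) = 0.3750
  C_32 = −[(0.80)(-0.15) − (-0.45)(-0.25)] = 0.2325
  C_33 = (0.80)(0.80) − (-0.10)(-0.25) = 0.6150
det(I−A) = Σ_j (I−A)_1j·C_1j = (0.80)(0.5850) + (-0.10)(0.2400) + (-0.45)(0.3050) = 0.30675
adj(I−A) = Cᵀ =
  [ 0.5850   0.1200   0.3750]
  [ 0.2400   0.4425   0.2325]
  [ 0.3050   0.1150   0.6150]
(I − A)⁻¹ = adj(I−A) / det(I−A) ≈
  [   1.9071     0.3912     1.2225]
  [   0.7824     1.4425     0.7579]
  [   0.9943     0.3749     2.0049]
First solve x = (I − A)⁻¹ d = adj(I−A)·d / det(I−A); in particular x_3 = (0.3050·170 + 0.1150·155 + 0.6150·90) / 0.30675 = 125.025 / 0.30675 ≈ 407.5795.
Intermediate flow from 1 to 3: z_13 = a_13 · x_3 = 0.45 × 125.025 / 0.30675 = 56.26125 / 0.30675 ≈ 183.41.

z_13 = 183.41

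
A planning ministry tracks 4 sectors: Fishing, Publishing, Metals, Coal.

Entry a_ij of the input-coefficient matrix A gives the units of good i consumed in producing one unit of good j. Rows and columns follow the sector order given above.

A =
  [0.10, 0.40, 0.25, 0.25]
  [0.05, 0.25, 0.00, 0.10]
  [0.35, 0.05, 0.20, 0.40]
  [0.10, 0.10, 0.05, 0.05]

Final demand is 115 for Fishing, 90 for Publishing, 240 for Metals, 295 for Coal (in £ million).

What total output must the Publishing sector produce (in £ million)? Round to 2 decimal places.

I − A =
  [   0.90    -0.40    -0.25    -0.25]
  [  -0.05     0.75     0.00    -0.10]
  [  -0.35    -0.05     0.80    -0.40]
  [  -0.10    -0.10    -0.05     0.95]
Compute the cofactors C_ij = (−1)^(i+j)·(3×3 minor ij) of I−A; the adjugate is their transpose:
adj(I−A) = Cᵀ =
  [ 0.54675   0.33850   0.18700   0.25825]
  [ 0.04675   0.54850   0.01950   0.07825]
  [ 0.28075   0.23525   0.58925   0.34675]
  [ 0.07725   0.10575   0.05275   0.45775]
det(I−A) = Σ_j (I−A)_1j·C_1j = (0.90)(0.54675) + (-0.40)(0.04675) + (-0.25)(0.28075) + (-0.25)(0.07725) = 0.383875
(I − A)⁻¹ = adj(I−A) / det(I−A) ≈
  [   1.4243     0.8818     0.4871     0.6727]
  [   0.1218     1.4289     0.0508     0.2038]
  [   0.7314     0.6128     1.5350     0.9033]
  [   0.2012     0.2755     0.1374     1.1924]
x = (I − A)⁻¹ d = adj(I−A)·d / det(I−A), with det(I−A) = 0.383875:
  x_F = (0.54675·115 + 0.33850·90 + 0.18700·240 + 0.25825·295) / 0.383875 = 214.405 / 0.383875 ≈ 558.53
  x_P = (0.04675·115 + 0.54850·90 + 0.01950·240 + 0.07825·295) / 0.383875 = 82.505 / 0.383875 ≈ 214.93
  x_M = (0.28075·115 + 0.23525·90 + 0.58925·240 + 0.34675·295) / 0.383875 = 297.17 / 0.383875 ≈ 774.13
  x_C = (0.07725·115 + 0.10575·90 + 0.05275·240 + 0.45775·295) / 0.383875 = 166.0975 / 0.383875 ≈ 432.69

x_P = 214.93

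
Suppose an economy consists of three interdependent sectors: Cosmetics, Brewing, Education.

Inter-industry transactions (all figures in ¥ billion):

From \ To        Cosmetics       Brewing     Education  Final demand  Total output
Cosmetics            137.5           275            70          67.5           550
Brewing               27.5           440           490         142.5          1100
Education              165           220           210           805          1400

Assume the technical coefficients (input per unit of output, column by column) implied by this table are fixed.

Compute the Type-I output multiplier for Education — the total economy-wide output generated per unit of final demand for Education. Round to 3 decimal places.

m_3 = 2.891

Technical coefficients a_ij = z_ij / X_j:
  a_11 = 137.5/550 = 0.25, a_21 = 27.5/550 = 0.05, a_31 = 165/550 = 0.30
  a_12 = 275/1100 = 0.25, a_22 = 440/1100 = 0.40, a_32 = 220/1100 = 0.20
  a_13 = 70/1400 = 0.05, a_23 = 490/1400 = 0.35, a_33 = 210/1400 = 0.15
I − A =
  [   0.75    -0.25    -0.05]
  [  -0.05     0.60    -0.35]
  [  -0.30    -0.20     0.85]
Cofactors of I−A, C_ij = (−1)^(i+j)·(minor ij) (rows/columns in the sector order above):
  C_11 = (0.60)(0.85) − (-0.35)(-0.20) = 0.4400
  C_12 = −[(-0.05)(0.85) − (-0.35)(-0.30)] = 0.1475
  C_13 = (-0.05)(-0.20) − (0.60)(-0.30) = 0.1900
  C_21 = −[(-0.25)(0.85) − (-0.05)(-0.20)] = 0.2225
  C_22 = (0.75)(0.85) − (-0.05)(-0.30) = 0.6225
  C_23 = −[(0.75)(-0.20) − (-0.25)(-0.30)] = 0.2250
  C_31 = (-0.25)(-0.35) − (-0.05)(0.60) = 0.1175
  C_32 = −[(0.75)(-0.35) − (-0.05)(-0.05)] = 0.2650
  C_33 = (0.75)(0.60) − (-0.25)(-0.05) = 0.4375
det(I−A) = Σ_j (I−A)_1j·C_1j = (0.75)(0.4400) + (-0.25)(0.1475) + (-0.05)(0.1900) = 0.283625
adj(I−A) = Cᵀ =
  [ 0.4400   0.2225   0.1175]
  [ 0.1475   0.6225   0.2650]
  [ 0.1900   0.2250   0.4375]
(I − A)⁻¹ = adj(I−A) / det(I−A) ≈
  [   1.5513     0.7845     0.4143]
  [   0.5201     2.1948     0.9343]
  [   0.6699     0.7933     1.5425]
The output multiplier for sector j is the column-j sum of the Leontief inverse (I − A)⁻¹ = adj(I−A) / det(I−A).
Column 3 of adj(I−A): (0.1175, 0.2650, 0.4375); det(I−A) = 0.283625.
m_3 = (0.1175 + 0.2650 + 0.4375) / 0.283625 = 0.82 / 0.283625 ≈ 2.891.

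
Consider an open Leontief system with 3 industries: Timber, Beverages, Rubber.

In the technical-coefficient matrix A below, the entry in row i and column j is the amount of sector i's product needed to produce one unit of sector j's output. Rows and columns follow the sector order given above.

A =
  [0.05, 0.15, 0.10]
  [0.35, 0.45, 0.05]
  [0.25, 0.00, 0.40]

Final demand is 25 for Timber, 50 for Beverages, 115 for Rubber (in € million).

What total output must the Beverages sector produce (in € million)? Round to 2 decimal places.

x_2 = 158.80

I − A =
  [   0.95    -0.15    -0.10]
  [  -0.35     0.55    -0.05]
  [  -0.25     0.00     0.60]
Cofactors of I−A, C_ij = (−1)^(i+j)·(minor ij) (rows/columns in the sector order above):
  C_11 = (0.55)(0.60) − (-0.05)(0.00) = 0.3300
  C_12 = −[(-0.35)(0.60) − (-0.05)(-0.25)] = 0.2225
  C_13 = (-0.35)(0.00) − (0.55)(-0.25) = 0.1375
  C_21 = −[(-0.15)(0.60) − (-0.10)(0.00)] = 0.0900
  C_22 = (0.95)(0.60) − (-0.10)(-0.25) = 0.5450
  C_23 = −[(0.95)(0.00) − (-0.15)(-0.25)] = 0.0375
  C_31 = (-0.15)(-0.05) − (-0.10)(0.55) = 0.0625
  C_32 = −[(0.95)(-0.05) − (-0.10)(-0.35)] = 0.0825
  C_33 = (0.95)(0.55) − (-0.15)(-0.35) = 0.4700
det(I−A) = Σ_j (I−A)_1j·C_1j = (0.95)(0.3300) + (-0.15)(0.2225) + (-0.10)(0.1375) = 0.266375
adj(I−A) = Cᵀ =
  [ 0.3300   0.0900   0.0625]
  [ 0.2225   0.5450   0.0825]
  [ 0.1375   0.0375   0.4700]
(I − A)⁻¹ = adj(I−A) / det(I−A) ≈
  [   1.2389     0.3379     0.2346]
  [   0.8353     2.0460     0.3097]
  [   0.5162     0.1408     1.7644]
x = (I − A)⁻¹ d = adj(I−A)·d / det(I−A), with det(I−A) = 0.266375:
  x_1 = (0.3300·25 + 0.0900·50 + 0.0625·115) / 0.266375 = 19.9375 / 0.266375 ≈ 74.85
  x_2 = (0.2225·25 + 0.5450·50 + 0.0825·115) / 0.266375 = 42.30 / 0.266375 ≈ 158.80
  x_3 = (0.1375·25 + 0.0375·50 + 0.4700·115) / 0.266375 = 59.3625 / 0.266375 ≈ 222.85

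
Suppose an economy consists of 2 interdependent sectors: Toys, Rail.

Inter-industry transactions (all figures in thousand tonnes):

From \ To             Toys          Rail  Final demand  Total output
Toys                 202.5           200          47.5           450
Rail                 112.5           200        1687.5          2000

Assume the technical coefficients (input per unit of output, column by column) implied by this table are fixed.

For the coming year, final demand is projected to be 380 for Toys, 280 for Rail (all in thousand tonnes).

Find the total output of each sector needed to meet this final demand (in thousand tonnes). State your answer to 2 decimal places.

x_1 = 787.23, x_2 = 529.79

Technical coefficients a_ij = z_ij / X_j:
  a_11 = 202.5/450 = 0.45, a_21 = 112.5/450 = 0.25
  a_12 = 200/2000 = 0.10, a_22 = 200/2000 = 0.10
I − A =
  [   0.55    -0.10]
  [  -0.25     0.90]
det(I−A) = (0.55)(0.90) − (-0.10)(-0.25) = 0.4700
adj(I−A) = [[0.90, 0.10], [0.25, 0.55]]
(I − A)⁻¹ = adj(I−A) / det(I−A) ≈
  [   1.9149     0.2128]
  [   0.5319     1.1702]
x = (I − A)⁻¹ d = adj(I−A)·d / det(I−A), with det(I−A) = 0.4700:
  x_1 = (0.90·380 + 0.10·280) / 0.4700 = 370.00 / 0.4700 ≈ 787.23
  x_2 = (0.25·380 + 0.55·280) / 0.4700 = 249.00 / 0.4700 ≈ 529.79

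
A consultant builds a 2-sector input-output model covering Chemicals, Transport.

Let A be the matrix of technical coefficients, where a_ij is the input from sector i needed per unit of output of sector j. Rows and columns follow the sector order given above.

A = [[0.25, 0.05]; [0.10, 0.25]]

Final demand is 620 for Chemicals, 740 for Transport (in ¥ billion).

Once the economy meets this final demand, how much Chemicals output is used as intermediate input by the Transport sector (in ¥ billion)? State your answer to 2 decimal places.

z_12 = 55.34

I − A =
  [   0.75    -0.05]
  [  -0.10     0.75]
det(I−A) = (0.75)(0.75) − (-0.05)(-0.10) = 0.5575
adj(I−A) = [[0.75, 0.05], [0.10, 0.75]]
(I − A)⁻¹ = adj(I−A) / det(I−A) ≈
  [   1.3453     0.0897]
  [   0.1794     1.3453]
First solve x = (I − A)⁻¹ d = adj(I−A)·d / det(I−A); in particular x_2 = (0.10·620 + 0.75·740) / 0.5575 = 617.00 / 0.5575 ≈ 1106.7265.
Intermediate flow from 1 to 2: z_12 = a_12 · x_2 = 0.05 × 617.00 / 0.5575 = 30.85 / 0.5575 ≈ 55.34.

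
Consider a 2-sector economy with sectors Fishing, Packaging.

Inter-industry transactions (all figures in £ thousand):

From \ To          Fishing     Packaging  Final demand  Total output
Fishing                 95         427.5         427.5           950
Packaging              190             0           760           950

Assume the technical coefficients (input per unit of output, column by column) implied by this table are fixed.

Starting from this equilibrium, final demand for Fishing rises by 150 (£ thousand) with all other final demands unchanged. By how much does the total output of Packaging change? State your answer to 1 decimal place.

Technical coefficients a_ij = z_ij / X_j:
  a_11 = 95/950 = 0.10, a_21 = 190/950 = 0.20
  a_12 = 427.5/950 = 0.45, a_22 = 0/950 = 0.00
I − A =
  [   0.90    -0.45]
  [  -0.20     1.00]
det(I−A) = (0.90)(1.00) − (-0.45)(-0.20) = 0.8100
adj(I−A) = [[1.00, 0.45], [0.20, 0.90]]
(I − A)⁻¹ = adj(I−A) / det(I−A) ≈
  [   1.2346     0.5556]
  [   0.2469     1.1111]
Δx = (I − A)⁻¹ Δd with Δd having +150 in the Fishing component and 0 elsewhere.
So Δx_2 = L_21 · (+150), where L_21 = adj(I−A)_21 / det(I−A) = 0.20 / 0.8100.
Δx_2 = 0.20 × (+150) / 0.8100 = 30.00 / 0.8100 ≈ 37.0.

Δx_2 = 37.0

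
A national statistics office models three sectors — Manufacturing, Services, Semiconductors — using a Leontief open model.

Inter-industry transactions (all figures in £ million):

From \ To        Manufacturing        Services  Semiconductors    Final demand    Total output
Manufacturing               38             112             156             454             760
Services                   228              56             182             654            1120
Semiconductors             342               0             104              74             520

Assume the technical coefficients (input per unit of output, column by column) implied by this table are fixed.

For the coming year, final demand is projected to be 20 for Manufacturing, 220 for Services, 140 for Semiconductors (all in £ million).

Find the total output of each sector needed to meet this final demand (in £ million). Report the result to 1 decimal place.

Technical coefficients a_ij = z_ij / X_j:
  a_11 = 38/760 = 0.05, a_21 = 228/760 = 0.30, a_31 = 342/760 = 0.45
  a_12 = 112/1120 = 0.10, a_22 = 56/1120 = 0.05, a_32 = 0/1120 = 0.00
  a_13 = 156/520 = 0.30, a_23 = 182/520 = 0.35, a_33 = 104/520 = 0.20
I − A =
  [   0.95    -0.10    -0.30]
  [  -0.30     0.95    -0.35]
  [  -0.45     0.00     0.80]
Cofactors of I−A, C_ij = (−1)^(i+j)·(minor ij) (rows/columns in the sector order above):
  C_11 = (0.95)(0.80) − (-0.35)(0.00) = 0.7600
  C_12 = −[(-0.30)(0.80) − (-0.35)(-0.45)] = 0.3975
  C_13 = (-0.30)(0.00) − (0.95)(-0.45) = 0.4275
  C_21 = −[(-0.10)(0.80) − (-0.30)(0.00)] = 0.0800
  C_22 = (0.95)(0.80) − (-0.30)(-0.45) = 0.6250
  C_23 = −[(0.95)(0.00) − (-0.10)(-0.45)] = 0.0450
  C_31 = (-0.10)(-0.35) − (-0.30)(0.95) = 0.3200
  C_32 = −[(0.95)(-0.35) − (-0.30)(-0.30)] = 0.4225
  C_33 = (0.95)(0.95) − (-0.10)(-0.30) = 0.8725
det(I−A) = Σ_j (I−A)_1j·C_1j = (0.95)(0.7600) + (-0.10)(0.3975) + (-0.30)(0.4275) = 0.5540
adj(I−A) = Cᵀ =
  [ 0.7600   0.0800   0.3200]
  [ 0.3975   0.6250   0.4225]
  [ 0.4275   0.0450   0.8725]
(I − A)⁻¹ = adj(I−A) / det(I−A) ≈
  [   1.3718     0.1444     0.5776]
  [   0.7175     1.1282     0.7626]
  [   0.7717     0.0812     1.5749]
x = (I − A)⁻¹ d = adj(I−A)·d / det(I−A), with det(I−A) = 0.5540:
  x_1 = (0.7600·20 + 0.0800·220 + 0.3200·140) / 0.5540 = 77.60 / 0.5540 ≈ 140.1
  x_2 = (0.3975·20 + 0.6250·220 + 0.4225·140) / 0.5540 = 204.60 / 0.5540 ≈ 369.3
  x_3 = (0.4275·20 + 0.0450·220 + 0.8725·140) / 0.5540 = 140.60 / 0.5540 ≈ 253.8

x_1 = 140.1, x_2 = 369.3, x_3 = 253.8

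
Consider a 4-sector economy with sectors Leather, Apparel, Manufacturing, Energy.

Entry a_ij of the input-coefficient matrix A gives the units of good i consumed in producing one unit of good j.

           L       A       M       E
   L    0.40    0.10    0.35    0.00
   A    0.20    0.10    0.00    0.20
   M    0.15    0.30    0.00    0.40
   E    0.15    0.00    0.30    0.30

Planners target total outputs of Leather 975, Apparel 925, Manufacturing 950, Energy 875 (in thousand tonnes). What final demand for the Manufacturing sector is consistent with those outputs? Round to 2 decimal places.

d_M = 176.25

I − A =
  [   0.60    -0.10    -0.35     0.00]
  [  -0.20     0.90     0.00    -0.20]
  [  -0.15    -0.30     1.00    -0.40]
  [  -0.15     0.00    -0.30     0.70]
d = (I − A) x:
  d_L = (+0.60)·975 + (-0.10)·925 + (-0.35)·950 + (+0.00)·875 = 160.00
  d_A = (-0.20)·975 + (+0.90)·925 + (+0.00)·950 + (-0.20)·875 = 462.50
  d_M = (-0.15)·975 + (-0.30)·925 + (+1.00)·950 + (-0.40)·875 = 176.25
  d_E = (-0.15)·975 + (+0.00)·925 + (-0.30)·950 + (+0.70)·875 = 181.25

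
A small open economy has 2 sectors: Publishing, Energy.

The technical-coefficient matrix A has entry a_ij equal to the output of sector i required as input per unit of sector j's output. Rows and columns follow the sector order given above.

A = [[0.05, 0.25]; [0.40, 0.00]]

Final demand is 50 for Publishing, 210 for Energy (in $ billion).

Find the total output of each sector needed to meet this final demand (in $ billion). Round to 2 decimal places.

I − A =
  [   0.95    -0.25]
  [  -0.40     1.00]
det(I−A) = (0.95)(1.00) − (-0.25)(-0.40) = 0.8500
adj(I−A) = [[1.00, 0.25], [0.40, 0.95]]
(I − A)⁻¹ = adj(I−A) / det(I−A) ≈
  [   1.1765     0.2941]
  [   0.4706     1.1176]
x = (I − A)⁻¹ d = adj(I−A)·d / det(I−A), with det(I−A) = 0.8500:
  x_1 = (1.00·50 + 0.25·210) / 0.8500 = 102.50 / 0.8500 ≈ 120.59
  x_2 = (0.40·50 + 0.95·210) / 0.8500 = 219.50 / 0.8500 ≈ 258.24

x_1 = 120.59, x_2 = 258.24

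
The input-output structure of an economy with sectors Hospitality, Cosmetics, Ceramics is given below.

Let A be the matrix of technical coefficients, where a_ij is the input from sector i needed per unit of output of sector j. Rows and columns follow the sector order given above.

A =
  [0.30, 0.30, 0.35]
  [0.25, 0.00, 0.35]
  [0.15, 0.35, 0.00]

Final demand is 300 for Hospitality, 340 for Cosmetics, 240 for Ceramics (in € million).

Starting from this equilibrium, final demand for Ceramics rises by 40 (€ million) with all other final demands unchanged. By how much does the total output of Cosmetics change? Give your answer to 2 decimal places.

Δx_2 = 30.20

I − A =
  [   0.70    -0.30    -0.35]
  [  -0.25     1.00    -0.35]
  [  -0.15    -0.35     1.00]
Cofactors of I−A, C_ij = (−1)^(i+j)·(minor ij) (rows/columns in the sector order above):
  C_11 = (1.00)(1.00) − (-0.35)(-0.35) = 0.8775
  C_12 = −[(-0.25)(1.00) − (-0.35)(-0.15)] = 0.3025
  C_13 = (-0.25)(-0.35) − (1.00)(-0.15) = 0.2375
  C_21 = −[(-0.30)(1.00) − (-0.35)(-0.35)] = 0.4225
  C_22 = (0.70)(1.00) − (-0.35)(-0.15) = 0.6475
  C_23 = −[(0.70)(-0.35) − (-0.30)(-0.15)] = 0.2900
  C_31 = (-0.30)(-0.35) − (-0.35)(1.00) = 0.4550
  C_32 = −[(0.70)(-0.35) − (-0.35)(-0.25)] = 0.3325
  C_33 = (0.70)(1.00) − (-0.30)(-0.25) = 0.6250
det(I−A) = Σ_j (I−A)_1j·C_1j = (0.70)(0.8775) + (-0.30)(0.3025) + (-0.35)(0.2375) = 0.440375
adj(I−A) = Cᵀ =
  [ 0.8775   0.4225   0.4550]
  [ 0.3025   0.6475   0.3325]
  [ 0.2375   0.2900   0.6250]
(I − A)⁻¹ = adj(I−A) / det(I−A) ≈
  [   1.9926     0.9594     1.0332]
  [   0.6869     1.4703     0.7550]
  [   0.5393     0.6585     1.4192]
Δx = (I − A)⁻¹ Δd with Δd having +40 in the Ceramics component and 0 elsewhere.
So Δx_2 = L_23 · (+40), where L_23 = adj(I−A)_23 / det(I−A) = 0.3325 / 0.440375.
Δx_2 = 0.3325 × (+40) / 0.440375 = 13.30 / 0.440375 ≈ 30.20.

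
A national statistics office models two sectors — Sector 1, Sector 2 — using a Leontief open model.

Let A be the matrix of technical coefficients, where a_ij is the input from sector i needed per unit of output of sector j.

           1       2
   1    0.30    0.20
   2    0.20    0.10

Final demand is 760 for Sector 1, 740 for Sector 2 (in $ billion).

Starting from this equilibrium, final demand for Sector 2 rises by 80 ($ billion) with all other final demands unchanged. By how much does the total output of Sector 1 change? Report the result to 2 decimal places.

I − A =
  [   0.70    -0.20]
  [  -0.20     0.90]
det(I−A) = (0.70)(0.90) − (-0.20)(-0.20) = 0.5900
adj(I−A) = [[0.90, 0.20], [0.20, 0.70]]
(I − A)⁻¹ = adj(I−A) / det(I−A) ≈
  [   1.5254     0.3390]
  [   0.3390     1.1864]
Δx = (I − A)⁻¹ Δd with Δd having +80 in the Sector 2 component and 0 elsewhere.
So Δx_1 = L_12 · (+80), where L_12 = adj(I−A)_12 / det(I−A) = 0.20 / 0.5900.
Δx_1 = 0.20 × (+80) / 0.5900 = 16.00 / 0.5900 ≈ 27.12.

Δx_1 = 27.12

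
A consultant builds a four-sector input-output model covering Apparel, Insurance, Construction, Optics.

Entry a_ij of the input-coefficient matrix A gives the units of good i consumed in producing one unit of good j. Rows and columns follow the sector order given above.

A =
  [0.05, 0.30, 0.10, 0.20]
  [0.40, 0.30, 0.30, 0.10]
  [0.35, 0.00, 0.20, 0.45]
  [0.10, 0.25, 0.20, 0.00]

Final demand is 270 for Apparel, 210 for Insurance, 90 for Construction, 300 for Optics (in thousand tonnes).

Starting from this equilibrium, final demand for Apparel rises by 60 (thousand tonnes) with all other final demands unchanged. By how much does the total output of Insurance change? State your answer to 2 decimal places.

Δx_I = 112.68

I − A =
  [   0.95    -0.30    -0.10    -0.20]
  [  -0.40     0.70    -0.30    -0.10]
  [  -0.35     0.00     0.80    -0.45]
  [  -0.10    -0.25    -0.20     1.00]
Compute the cofactors C_ij = (−1)^(i+j)·(3×3 minor ij) of I−A; the adjugate is their transpose:
adj(I−A) = Cᵀ =
  [ 0.443250   0.264250   0.206500   0.208000]
  [ 0.417500   0.605000   0.355000   0.303750]
  [ 0.312750   0.242875   0.484250   0.304750]
  [ 0.211250   0.226250   0.206250   0.380000]
det(I−A) = Σ_j (I−A)_1j·C_1j = (0.95)(0.443250) + (-0.30)(0.417500) + (-0.10)(0.312750) + (-0.20)(0.211250) = 0.2223125
(I − A)⁻¹ = adj(I−A) / det(I−A) ≈
  [   1.9938     1.1886     0.9289     0.9356]
  [   1.8780     2.7214     1.5969     1.3663]
  [   1.4068     1.0925     2.1782     1.3708]
  [   0.9502     1.0177     0.9277     1.7093]
Δx = (I − A)⁻¹ Δd with Δd having +60 in the Apparel component and 0 elsewhere.
So Δx_I = L_IA · (+60), where L_IA = adj(I−A)_IA / det(I−A) = 0.417500 / 0.2223125.
Δx_I = 0.417500 × (+60) / 0.2223125 = 25.05 / 0.2223125 ≈ 112.68.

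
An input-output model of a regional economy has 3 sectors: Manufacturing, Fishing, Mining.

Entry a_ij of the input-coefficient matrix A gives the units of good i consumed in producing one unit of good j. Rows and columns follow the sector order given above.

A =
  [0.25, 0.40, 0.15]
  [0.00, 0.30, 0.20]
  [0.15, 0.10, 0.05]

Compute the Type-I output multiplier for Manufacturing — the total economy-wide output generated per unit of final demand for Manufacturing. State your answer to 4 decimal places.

I − A =
  [   0.75    -0.40    -0.15]
  [   0.00     0.70    -0.20]
  [  -0.15    -0.10     0.95]
Cofactors of I−A, C_ij = (−1)^(i+j)·(minor ij) (rows/columns in the sector order above):
  C_11 = (0.70)(0.95) − (-0.20)(-0.10) = 0.6450
  C_12 = −[(0.00)(0.95) − (-0.20)(-0.15)] = 0.0300
  C_13 = (0.00)(-0.10) − (0.70)(-0.15) = 0.1050
  C_21 = −[(-0.40)(0.95) − (-0.15)(-0.10)] = 0.3950
  C_22 = (0.75)(0.95) − (-0.15)(-0.15) = 0.6900
  C_23 = −[(0.75)(-0.10) − (-0.40)(-0.15)] = 0.1350
  C_31 = (-0.40)(-0.20) − (-0.15)(0.70) = 0.1850
  C_32 = −[(0.75)(-0.20) − (-0.15)(0.00)] = 0.1500
  C_33 = (0.75)(0.70) − (-0.40)(0.00) = 0.5250
det(I−A) = Σ_j (I−A)_1j·C_1j = (0.75)(0.6450) + (-0.40)(0.0300) + (-0.15)(0.1050) = 0.4560
adj(I−A) = Cᵀ =
  [ 0.6450   0.3950   0.1850]
  [ 0.0300   0.6900   0.1500]
  [ 0.1050   0.1350   0.5250]
(I − A)⁻¹ = adj(I−A) / det(I−A) ≈
  [   1.41447     0.86623     0.40570]
  [   0.06579     1.51316     0.32895]
  [   0.23026     0.29605     1.15132]
The output multiplier for sector j is the column-j sum of the Leontief inverse (I − A)⁻¹ = adj(I−A) / det(I−A).
Column 1 of adj(I−A): (0.6450, 0.0300, 0.1050); det(I−A) = 0.4560.
m_1 = (0.6450 + 0.0300 + 0.1050) / 0.4560 = 0.78 / 0.4560 ≈ 1.7105.

m_1 = 1.7105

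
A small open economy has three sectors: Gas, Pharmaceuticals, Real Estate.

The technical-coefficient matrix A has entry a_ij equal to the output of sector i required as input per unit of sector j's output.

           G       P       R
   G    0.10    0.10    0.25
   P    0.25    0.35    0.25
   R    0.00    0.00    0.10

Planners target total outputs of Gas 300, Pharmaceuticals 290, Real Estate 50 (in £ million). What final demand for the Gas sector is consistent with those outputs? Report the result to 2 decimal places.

I − A =
  [   0.90    -0.10    -0.25]
  [  -0.25     0.65    -0.25]
  [   0.00     0.00     0.90]
d = (I − A) x:
  d_G = (+0.90)·300 + (-0.10)·290 + (-0.25)·50 = 228.50
  d_P = (-0.25)·300 + (+0.65)·290 + (-0.25)·50 = 101.00
  d_R = (+0.00)·300 + (+0.00)·290 + (+0.90)·50 = 45.00

d_G = 228.50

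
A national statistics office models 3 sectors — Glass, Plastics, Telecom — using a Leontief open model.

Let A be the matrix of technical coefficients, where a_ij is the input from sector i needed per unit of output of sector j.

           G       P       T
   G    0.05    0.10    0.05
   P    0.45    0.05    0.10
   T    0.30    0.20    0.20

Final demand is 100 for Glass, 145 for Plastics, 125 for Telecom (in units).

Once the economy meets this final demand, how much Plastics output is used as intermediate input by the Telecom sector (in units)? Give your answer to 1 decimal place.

I − A =
  [   0.95    -0.10    -0.05]
  [  -0.45     0.95    -0.10]
  [  -0.30    -0.20     0.80]
Cofactors of I−A, C_ij = (−1)^(i+j)·(minor ij) (rows/columns in the sector order above):
  C_11 = (0.95)(0.80) − (-0.10)(-0.20) = 0.7400
  C_12 = −[(-0.45)(0.80) − (-0.10)(-0.30)] = 0.3900
  C_13 = (-0.45)(-0.20) − (0.95)(-0.30) = 0.3750
  C_21 = −[(-0.10)(0.80) − (-0.05)(-0.20)] = 0.0900
  C_22 = (0.95)(0.80) − (-0.05)(-0.30) = 0.7450
  C_23 = −[(0.95)(-0.20) − (-0.10)(-0.30)] = 0.2200
  C_31 = (-0.10)(-0.10) − (-0.05)(0.95) = 0.0575
  C_32 = −[(0.95)(-0.10) − (-0.05)(-0.45)] = 0.1175
  C_33 = (0.95)(0.95) − (-0.10)(-0.45) = 0.8575
det(I−A) = Σ_j (I−A)_1j·C_1j = (0.95)(0.7400) + (-0.10)(0.3900) + (-0.05)(0.3750) = 0.64525
adj(I−A) = Cᵀ =
  [ 0.7400   0.0900   0.0575]
  [ 0.3900   0.7450   0.1175]
  [ 0.3750   0.2200   0.8575]
(I − A)⁻¹ = adj(I−A) / det(I−A) ≈
  [   1.1468     0.1395     0.0891]
  [   0.6044     1.1546     0.1821]
  [   0.5812     0.3410     1.3289]
First solve x = (I − A)⁻¹ d = adj(I−A)·d / det(I−A); in particular x_T = (0.3750·100 + 0.2200·145 + 0.8575·125) / 0.64525 = 176.5875 / 0.64525 ≈ 273.673.
Intermediate flow from P to T: z_PT = a_PT · x_T = 0.10 × 176.5875 / 0.64525 = 17.65875 / 0.64525 ≈ 27.4.

z_PT = 27.4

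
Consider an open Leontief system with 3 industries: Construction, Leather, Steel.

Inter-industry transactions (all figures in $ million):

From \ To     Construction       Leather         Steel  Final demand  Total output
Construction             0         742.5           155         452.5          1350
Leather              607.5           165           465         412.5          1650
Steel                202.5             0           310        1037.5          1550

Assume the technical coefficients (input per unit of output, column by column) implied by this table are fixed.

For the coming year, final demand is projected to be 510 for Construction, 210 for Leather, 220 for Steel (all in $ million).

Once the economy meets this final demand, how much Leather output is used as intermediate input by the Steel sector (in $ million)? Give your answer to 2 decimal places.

z_23 = 135.32

Technical coefficients a_ij = z_ij / X_j:
  a_11 = 0/1350 = 0.00, a_21 = 607.5/1350 = 0.45, a_31 = 202.5/1350 = 0.15
  a_12 = 742.5/1650 = 0.45, a_22 = 165/1650 = 0.10, a_32 = 0/1650 = 0.00
  a_13 = 155/1550 = 0.10, a_23 = 465/1550 = 0.30, a_33 = 310/1550 = 0.20
I − A =
  [   1.00    -0.45    -0.10]
  [  -0.45     0.90    -0.30]
  [  -0.15     0.00     0.80]
Cofactors of I−A, C_ij = (−1)^(i+j)·(minor ij) (rows/columns in the sector order above):
  C_11 = (0.90)(0.80) − (-0.30)(0.00) = 0.7200
  C_12 = −[(-0.45)(0.80) − (-0.30)(-0.15)] = 0.4050
  C_13 = (-0.45)(0.00) − (0.90)(-0.15) = 0.1350
  C_21 = −[(-0.45)(0.80) − (-0.10)(0.00)] = 0.3600
  C_22 = (1.00)(0.80) − (-0.10)(-0.15) = 0.7850
  C_23 = −[(1.00)(0.00) − (-0.45)(-0.15)] = 0.0675
  C_31 = (-0.45)(-0.30) − (-0.10)(0.90) = 0.2250
  C_32 = −[(1.00)(-0.30) − (-0.10)(-0.45)] = 0.3450
  C_33 = (1.00)(0.90) − (-0.45)(-0.45) = 0.6975
det(I−A) = Σ_j (I−A)_1j·C_1j = (1.00)(0.7200) + (-0.45)(0.4050) + (-0.10)(0.1350) = 0.52425
adj(I−A) = Cᵀ =
  [ 0.7200   0.3600   0.2250]
  [ 0.4050   0.7850   0.3450]
  [ 0.1350   0.0675   0.6975]
(I − A)⁻¹ = adj(I−A) / det(I−A) ≈
  [   1.3734     0.6867     0.4292]
  [   0.7725     1.4974     0.6581]
  [   0.2575     0.1288     1.3305]
First solve x = (I − A)⁻¹ d = adj(I−A)·d / det(I−A); in particular x_3 = (0.1350·510 + 0.0675·210 + 0.6975·220) / 0.52425 = 236.475 / 0.52425 ≈ 451.0730.
Intermediate flow from 2 to 3: z_23 = a_23 · x_3 = 0.30 × 236.475 / 0.52425 = 70.9425 / 0.52425 ≈ 135.32.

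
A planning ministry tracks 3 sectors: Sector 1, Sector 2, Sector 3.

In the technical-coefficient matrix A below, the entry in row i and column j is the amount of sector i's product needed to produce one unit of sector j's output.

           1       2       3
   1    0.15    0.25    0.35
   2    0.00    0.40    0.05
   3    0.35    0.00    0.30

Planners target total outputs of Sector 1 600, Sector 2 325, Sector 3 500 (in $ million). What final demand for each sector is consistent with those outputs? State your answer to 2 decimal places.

I − A =
  [   0.85    -0.25    -0.35]
  [   0.00     0.60    -0.05]
  [  -0.35     0.00     0.70]
d = (I − A) x:
  d_1 = (+0.85)·600 + (-0.25)·325 + (-0.35)·500 = 253.75
  d_2 = (+0.00)·600 + (+0.60)·325 + (-0.05)·500 = 170.00
  d_3 = (-0.35)·600 + (+0.00)·325 + (+0.70)·500 = 140.00

d_1 = 253.75, d_2 = 170.00, d_3 = 140.00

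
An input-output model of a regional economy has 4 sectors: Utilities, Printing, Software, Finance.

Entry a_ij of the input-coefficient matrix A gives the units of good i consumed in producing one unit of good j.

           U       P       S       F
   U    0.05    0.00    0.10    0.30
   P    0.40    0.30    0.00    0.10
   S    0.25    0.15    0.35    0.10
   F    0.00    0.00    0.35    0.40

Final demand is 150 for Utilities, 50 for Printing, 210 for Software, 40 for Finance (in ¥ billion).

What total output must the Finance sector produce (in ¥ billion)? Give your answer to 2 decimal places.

x_F = 416.30

I − A =
  [   0.95     0.00    -0.10    -0.30]
  [  -0.40     0.70     0.00    -0.10]
  [  -0.25    -0.15     0.65    -0.10]
  [   0.00     0.00    -0.35     0.60]
Compute the cofactors C_ij = (−1)^(i+j)·(3×3 minor ij) of I−A; the adjugate is their transpose:
adj(I−A) = Cᵀ =
  [ 0.243250   0.024750   0.115500   0.145000]
  [ 0.150750   0.296000   0.099250   0.141250]
  [ 0.141000   0.085500   0.399000   0.151250]
  [ 0.082250   0.049875   0.232750   0.408750]
det(I−A) = Σ_j (I−A)_1j·C_1j = (0.95)(0.243250) + (0.00)(0.150750) + (-0.10)(0.141000) + (-0.30)(0.082250) = 0.1923125
(I − A)⁻¹ = adj(I−A) / det(I−A) ≈
  [   1.2649     0.1287     0.6006     0.7540]
  [   0.7839     1.5392     0.5161     0.7345]
  [   0.7332     0.4446     2.0747     0.7865]
  [   0.4277     0.2593     1.2103     2.1254]
x = (I − A)⁻¹ d = adj(I−A)·d / det(I−A), with det(I−A) = 0.1923125:
  x_U = (0.243250·150 + 0.024750·50 + 0.115500·210 + 0.145000·40) / 0.1923125 = 67.78 / 0.1923125 ≈ 352.45
  x_P = (0.150750·150 + 0.296000·50 + 0.099250·210 + 0.141250·40) / 0.1923125 = 63.905 / 0.1923125 ≈ 332.30
  x_S = (0.141000·150 + 0.085500·50 + 0.399000·210 + 0.151250·40) / 0.1923125 = 115.265 / 0.1923125 ≈ 599.36
  x_F = (0.082250·150 + 0.049875·50 + 0.232750·210 + 0.408750·40) / 0.1923125 = 80.05875 / 0.1923125 ≈ 416.30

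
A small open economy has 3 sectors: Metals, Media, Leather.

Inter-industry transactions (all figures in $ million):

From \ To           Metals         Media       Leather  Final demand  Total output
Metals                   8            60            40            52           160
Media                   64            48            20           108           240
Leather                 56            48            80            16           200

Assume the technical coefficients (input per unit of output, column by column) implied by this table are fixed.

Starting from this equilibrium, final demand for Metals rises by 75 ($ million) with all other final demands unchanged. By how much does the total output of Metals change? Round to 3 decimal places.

Technical coefficients a_ij = z_ij / X_j:
  a_11 = 8/160 = 0.05, a_21 = 64/160 = 0.40, a_31 = 56/160 = 0.35
  a_12 = 60/240 = 0.25, a_22 = 48/240 = 0.20, a_32 = 48/240 = 0.20
  a_13 = 40/200 = 0.20, a_23 = 20/200 = 0.10, a_33 = 80/200 = 0.40
I − A =
  [   0.95    -0.25    -0.20]
  [  -0.40     0.80    -0.10]
  [  -0.35    -0.20     0.60]
Cofactors of I−A, C_ij = (−1)^(i+j)·(minor ij) (rows/columns in the sector order above):
  C_11 = (0.80)(0.60) − (-0.10)(-0.20) = 0.4600
  C_12 = −[(-0.40)(0.60) − (-0.10)(-0.35)] = 0.2750
  C_13 = (-0.40)(-0.20) − (0.80)(-0.35) = 0.3600
  C_21 = −[(-0.25)(0.60) − (-0.20)(-0.20)] = 0.1900
  C_22 = (0.95)(0.60) − (-0.20)(-0.35) = 0.5000
  C_23 = −[(0.95)(-0.20) − (-0.25)(-0.35)] = 0.2775
  C_31 = (-0.25)(-0.10) − (-0.20)(0.80) = 0.1850
  C_32 = −[(0.95)(-0.10) − (-0.20)(-0.40)] = 0.1750
  C_33 = (0.95)(0.80) − (-0.25)(-0.40) = 0.6600
det(I−A) = Σ_j (I−A)_1j·C_1j = (0.95)(0.4600) + (-0.25)(0.2750) + (-0.20)(0.3600) = 0.29625
adj(I−A) = Cᵀ =
  [ 0.4600   0.1900   0.1850]
  [ 0.2750   0.5000   0.1750]
  [ 0.3600   0.2775   0.6600]
(I − A)⁻¹ = adj(I−A) / det(I−A) ≈
  [   1.5527     0.6414     0.6245]
  [   0.9283     1.6878     0.5907]
  [   1.2152     0.9367     2.2278]
Δx = (I − A)⁻¹ Δd with Δd having +75 in the Metals component and 0 elsewhere.
So Δx_1 = L_11 · (+75), where L_11 = adj(I−A)_11 / det(I−A) = 0.4600 / 0.29625.
Δx_1 = 0.4600 × (+75) / 0.29625 = 34.50 / 0.29625 ≈ 116.456.

Δx_1 = 116.456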